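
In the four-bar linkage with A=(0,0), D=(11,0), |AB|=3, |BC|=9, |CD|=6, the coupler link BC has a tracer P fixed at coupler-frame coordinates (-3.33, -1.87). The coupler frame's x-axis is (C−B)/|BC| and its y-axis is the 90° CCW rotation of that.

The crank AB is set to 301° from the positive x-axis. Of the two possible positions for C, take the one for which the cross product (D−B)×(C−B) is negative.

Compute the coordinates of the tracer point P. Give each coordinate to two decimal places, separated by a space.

A=(0,0), D=(11.00,0)
B = A + 3.00·(cos301°, sin301°) = (1.5451, -2.5715)
|BD| = 9.7983
circle(B,9.00) ∩ circle(D,6.00): a=7.1955, h=5.4060
  candidates: C₊=(7.0696,4.5334) cross=52.970; C₋=(9.9071,-5.8996) cross=-52.970
  mode - wants cross < 0 → take C=(9.9071,-5.8996) (cross=-52.970)
ex = (C−B)/|BC| = (0.9291,-0.3698); ey = (0.3698,0.9291)
P = B + -3.33·ex + -1.87·ey = (-2.2403,-3.0775)

-2.24 -3.08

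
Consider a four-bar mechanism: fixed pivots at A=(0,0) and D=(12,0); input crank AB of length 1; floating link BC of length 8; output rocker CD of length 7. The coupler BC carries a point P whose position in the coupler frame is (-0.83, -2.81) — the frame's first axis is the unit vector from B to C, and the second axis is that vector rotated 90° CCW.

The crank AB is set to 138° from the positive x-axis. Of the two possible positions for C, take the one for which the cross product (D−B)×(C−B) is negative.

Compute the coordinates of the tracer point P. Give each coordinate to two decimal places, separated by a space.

-2.95 -1.26

A=(0,0), D=(12.00,0)
B = A + 1.00·(cos138°, sin138°) = (-0.7431, 0.6691)
|BD| = 12.7607
circle(B,8.00) ∩ circle(D,7.00): a=6.9681, h=3.9301
  candidates: C₊=(6.4214,4.2284) cross=50.151; C₋=(6.0093,-3.6209) cross=-50.151
  mode - wants cross < 0 → take C=(6.0093,-3.6209) (cross=-50.151)
ex = (C−B)/|BC| = (0.8441,-0.5363); ey = (0.5363,0.8441)
P = B + -0.83·ex + -2.81·ey = (-2.9506,-1.2576)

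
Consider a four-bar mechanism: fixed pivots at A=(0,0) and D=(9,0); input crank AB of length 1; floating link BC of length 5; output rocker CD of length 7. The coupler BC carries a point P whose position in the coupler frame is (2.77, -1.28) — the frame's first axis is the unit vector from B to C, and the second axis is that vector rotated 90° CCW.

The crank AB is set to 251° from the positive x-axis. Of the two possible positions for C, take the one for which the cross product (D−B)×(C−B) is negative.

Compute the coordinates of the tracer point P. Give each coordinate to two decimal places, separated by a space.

0.91 -3.73

A=(0,0), D=(9.00,0)
B = A + 1.00·(cos251°, sin251°) = (-0.3256, -0.9455)
|BD| = 9.3734
circle(B,5.00) ∩ circle(D,7.00): a=3.4065, h=3.6601
  candidates: C₊=(2.6943,3.0395) cross=34.307; C₋=(3.4327,-4.2433) cross=-34.307
  mode - wants cross < 0 → take C=(3.4327,-4.2433) (cross=-34.307)
ex = (C−B)/|BC| = (0.7517,-0.6596); ey = (0.6596,0.7517)
P = B + 2.77·ex + -1.28·ey = (0.9123,-3.7346)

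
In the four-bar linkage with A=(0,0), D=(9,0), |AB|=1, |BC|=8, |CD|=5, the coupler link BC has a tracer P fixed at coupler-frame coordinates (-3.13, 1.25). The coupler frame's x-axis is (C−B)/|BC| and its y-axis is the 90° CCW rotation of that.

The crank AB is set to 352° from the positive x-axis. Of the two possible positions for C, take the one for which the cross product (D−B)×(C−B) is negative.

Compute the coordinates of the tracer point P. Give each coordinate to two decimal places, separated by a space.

-0.84 2.69

A=(0,0), D=(9.00,0)
B = A + 1.00·(cos352°, sin352°) = (0.9903, -0.1392)
|BD| = 8.0109
circle(B,8.00) ∩ circle(D,5.00): a=6.4396, h=4.7467
  candidates: C₊=(7.3465,4.7187) cross=38.025; C₋=(7.5114,-4.7733) cross=-38.025
  mode - wants cross < 0 → take C=(7.5114,-4.7733) (cross=-38.025)
ex = (C−B)/|BC| = (0.8151,-0.5793); ey = (0.5793,0.8151)
P = B + -3.13·ex + 1.25·ey = (-0.8370,2.6928)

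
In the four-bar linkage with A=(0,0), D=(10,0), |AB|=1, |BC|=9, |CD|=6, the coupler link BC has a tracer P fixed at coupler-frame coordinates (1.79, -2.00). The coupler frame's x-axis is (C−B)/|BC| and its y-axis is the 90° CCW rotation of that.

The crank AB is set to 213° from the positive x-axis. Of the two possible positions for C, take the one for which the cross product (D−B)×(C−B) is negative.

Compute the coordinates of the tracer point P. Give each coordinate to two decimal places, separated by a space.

-0.32 -3.18

A=(0,0), D=(10.00,0)
B = A + 1.00·(cos213°, sin213°) = (-0.8387, -0.5446)
|BD| = 10.8523
circle(B,9.00) ∩ circle(D,6.00): a=7.4995, h=4.9758
  candidates: C₊=(6.4016,4.8012) cross=53.999; C₋=(6.9011,-5.1378) cross=-53.999
  mode - wants cross < 0 → take C=(6.9011,-5.1378) (cross=-53.999)
ex = (C−B)/|BC| = (0.8600,-0.5103); ey = (0.5103,0.8600)
P = B + 1.79·ex + -2.00·ey = (-0.3200,-3.1781)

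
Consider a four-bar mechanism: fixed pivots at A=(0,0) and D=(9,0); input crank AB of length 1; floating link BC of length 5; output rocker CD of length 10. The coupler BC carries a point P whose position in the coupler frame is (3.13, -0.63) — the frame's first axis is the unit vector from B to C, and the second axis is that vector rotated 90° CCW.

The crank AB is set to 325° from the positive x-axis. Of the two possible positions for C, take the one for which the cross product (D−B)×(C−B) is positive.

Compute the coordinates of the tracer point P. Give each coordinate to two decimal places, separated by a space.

0.93 2.62

A=(0,0), D=(9.00,0)
B = A + 1.00·(cos325°, sin325°) = (0.8192, -0.5736)
|BD| = 8.2009
circle(B,5.00) ∩ circle(D,10.00): a=-0.4722, h=4.9777
  candidates: C₊=(-0.0000,4.3589) cross=40.821; C₋=(0.6963,-5.5721) cross=-40.821
  mode + wants cross > 0 → take C=(-0.0000,4.3589) (cross=40.821)
ex = (C−B)/|BC| = (-0.1638,0.9865); ey = (-0.9865,-0.1638)
P = B + 3.13·ex + -0.63·ey = (0.9278,2.6173)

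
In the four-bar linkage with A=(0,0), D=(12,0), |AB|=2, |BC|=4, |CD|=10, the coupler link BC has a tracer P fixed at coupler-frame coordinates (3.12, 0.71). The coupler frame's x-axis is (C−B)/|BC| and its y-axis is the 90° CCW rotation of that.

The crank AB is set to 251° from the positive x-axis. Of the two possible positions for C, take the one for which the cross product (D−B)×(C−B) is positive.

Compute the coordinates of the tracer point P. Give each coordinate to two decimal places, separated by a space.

0.94 0.89

A=(0,0), D=(12.00,0)
B = A + 2.00·(cos251°, sin251°) = (-0.6511, -1.8910)
|BD| = 12.7917
circle(B,4.00) ∩ circle(D,10.00): a=3.1125, h=2.5125
  candidates: C₊=(2.0557,1.0540) cross=32.139; C₋=(2.7986,-3.9158) cross=-32.139
  mode + wants cross > 0 → take C=(2.0557,1.0540) (cross=32.139)
ex = (C−B)/|BC| = (0.6767,0.7363); ey = (-0.7363,0.6767)
P = B + 3.12·ex + 0.71·ey = (0.9375,0.8865)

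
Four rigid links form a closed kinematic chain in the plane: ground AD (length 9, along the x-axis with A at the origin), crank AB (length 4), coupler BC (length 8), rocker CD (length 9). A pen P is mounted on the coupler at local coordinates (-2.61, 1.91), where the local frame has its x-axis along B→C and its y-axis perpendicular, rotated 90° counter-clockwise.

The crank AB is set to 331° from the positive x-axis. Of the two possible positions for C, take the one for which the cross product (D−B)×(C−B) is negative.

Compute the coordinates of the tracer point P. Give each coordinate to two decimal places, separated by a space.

3.85 1.28

A=(0,0), D=(9.00,0)
B = A + 4.00·(cos331°, sin331°) = (3.4985, -1.9392)
|BD| = 5.8333
circle(B,8.00) ∩ circle(D,9.00): a=1.4595, h=7.8657
  candidates: C₊=(2.2601,5.9643) cross=45.883; C₋=(7.4899,-8.8724) cross=-45.883
  mode - wants cross < 0 → take C=(7.4899,-8.8724) (cross=-45.883)
ex = (C−B)/|BC| = (0.4989,-0.8666); ey = (0.8666,0.4989)
P = B + -2.61·ex + 1.91·ey = (3.8516,1.2757)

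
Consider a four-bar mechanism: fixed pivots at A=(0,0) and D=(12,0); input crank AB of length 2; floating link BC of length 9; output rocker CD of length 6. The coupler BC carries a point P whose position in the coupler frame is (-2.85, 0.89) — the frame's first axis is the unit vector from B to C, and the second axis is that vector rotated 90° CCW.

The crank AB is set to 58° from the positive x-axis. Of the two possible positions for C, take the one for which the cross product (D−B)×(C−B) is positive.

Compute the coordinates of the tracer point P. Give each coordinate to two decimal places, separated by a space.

A=(0,0), D=(12.00,0)
B = A + 2.00·(cos58°, sin58°) = (1.0598, 1.6961)
|BD| = 11.0709
circle(B,9.00) ∩ circle(D,6.00): a=7.5678, h=4.8712
  candidates: C₊=(9.2846,5.3504) cross=53.928; C₋=(7.7920,-4.2770) cross=-53.928
  mode + wants cross > 0 → take C=(9.2846,5.3504) (cross=53.928)
ex = (C−B)/|BC| = (0.9139,0.4060); ey = (-0.4060,0.9139)
P = B + -2.85·ex + 0.89·ey = (-1.9060,1.3522)

-1.91 1.35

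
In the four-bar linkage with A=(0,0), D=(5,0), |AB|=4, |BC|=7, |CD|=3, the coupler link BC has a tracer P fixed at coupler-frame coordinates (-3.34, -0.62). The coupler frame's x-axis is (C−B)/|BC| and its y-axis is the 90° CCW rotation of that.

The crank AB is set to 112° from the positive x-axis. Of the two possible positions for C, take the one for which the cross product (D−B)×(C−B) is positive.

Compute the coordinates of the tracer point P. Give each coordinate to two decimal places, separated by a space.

A=(0,0), D=(5.00,0)
B = A + 4.00·(cos112°, sin112°) = (-1.4984, 3.7087)
|BD| = 7.4823
circle(B,7.00) ∩ circle(D,3.00): a=6.4141, h=2.8034
  candidates: C₊=(5.4619,2.9642) cross=20.976; C₋=(2.6827,-1.9053) cross=-20.976
  mode + wants cross > 0 → take C=(5.4619,2.9642) (cross=20.976)
ex = (C−B)/|BC| = (0.9943,-0.1064); ey = (0.1064,0.9943)
P = B + -3.34·ex + -0.62·ey = (-4.8854,3.4475)

-4.89 3.45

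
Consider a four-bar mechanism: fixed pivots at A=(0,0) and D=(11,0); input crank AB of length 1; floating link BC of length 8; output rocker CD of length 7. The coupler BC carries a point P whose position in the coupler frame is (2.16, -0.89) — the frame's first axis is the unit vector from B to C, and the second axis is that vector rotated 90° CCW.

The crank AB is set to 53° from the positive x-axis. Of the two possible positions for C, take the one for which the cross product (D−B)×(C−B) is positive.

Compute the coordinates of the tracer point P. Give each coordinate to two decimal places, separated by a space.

A=(0,0), D=(11.00,0)
B = A + 1.00·(cos53°, sin53°) = (0.6018, 0.7986)
|BD| = 10.4288
circle(B,8.00) ∩ circle(D,7.00): a=5.9336, h=5.3659
  candidates: C₊=(6.9289,5.6944) cross=55.960; C₋=(6.1070,-5.0059) cross=-55.960
  mode + wants cross > 0 → take C=(6.9289,5.6944) (cross=55.960)
ex = (C−B)/|BC| = (0.7909,0.6120); ey = (-0.6120,0.7909)
P = B + 2.16·ex + -0.89·ey = (2.8548,1.4166)

2.85 1.42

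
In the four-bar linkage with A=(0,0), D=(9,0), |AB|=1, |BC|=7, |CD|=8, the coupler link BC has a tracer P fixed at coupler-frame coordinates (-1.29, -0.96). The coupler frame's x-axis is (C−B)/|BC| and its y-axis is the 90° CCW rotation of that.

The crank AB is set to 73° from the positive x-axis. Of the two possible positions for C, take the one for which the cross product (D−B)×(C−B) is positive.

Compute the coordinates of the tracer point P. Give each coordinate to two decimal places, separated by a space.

A=(0,0), D=(9.00,0)
B = A + 1.00·(cos73°, sin73°) = (0.2924, 0.9563)
|BD| = 8.7600
circle(B,7.00) ∩ circle(D,8.00): a=3.5238, h=6.0484
  candidates: C₊=(4.4554,6.5838) cross=52.984; C₋=(3.1349,-5.4406) cross=-52.984
  mode + wants cross > 0 → take C=(4.4554,6.5838) (cross=52.984)
ex = (C−B)/|BC| = (0.5947,0.8039); ey = (-0.8039,0.5947)
P = B + -1.29·ex + -0.96·ey = (0.2970,-0.6517)

0.30 -0.65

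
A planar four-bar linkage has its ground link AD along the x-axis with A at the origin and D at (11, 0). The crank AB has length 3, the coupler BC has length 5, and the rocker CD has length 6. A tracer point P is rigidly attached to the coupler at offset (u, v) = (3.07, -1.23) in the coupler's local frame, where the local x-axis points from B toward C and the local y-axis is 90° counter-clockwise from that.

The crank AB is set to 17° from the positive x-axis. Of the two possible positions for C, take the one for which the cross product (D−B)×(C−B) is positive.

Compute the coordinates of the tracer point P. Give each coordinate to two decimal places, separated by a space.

6.00 1.95

A=(0,0), D=(11.00,0)
B = A + 3.00·(cos17°, sin17°) = (2.8689, 0.8771)
|BD| = 8.1783
circle(B,5.00) ∩ circle(D,6.00): a=3.4166, h=3.6506
  candidates: C₊=(6.6573,4.1402) cross=29.855; C₋=(5.8743,-3.1188) cross=-29.855
  mode + wants cross > 0 → take C=(6.6573,4.1402) (cross=29.855)
ex = (C−B)/|BC| = (0.7577,0.6526); ey = (-0.6526,0.7577)
P = B + 3.07·ex + -1.23·ey = (5.9977,1.9487)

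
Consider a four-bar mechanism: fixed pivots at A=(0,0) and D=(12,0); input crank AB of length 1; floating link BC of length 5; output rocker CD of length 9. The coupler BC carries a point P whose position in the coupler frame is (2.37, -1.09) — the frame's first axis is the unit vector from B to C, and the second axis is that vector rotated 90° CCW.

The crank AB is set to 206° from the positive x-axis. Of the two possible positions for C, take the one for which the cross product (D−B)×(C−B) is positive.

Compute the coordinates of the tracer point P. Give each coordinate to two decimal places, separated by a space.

A=(0,0), D=(12.00,0)
B = A + 1.00·(cos206°, sin206°) = (-0.8988, -0.4384)
|BD| = 12.9062
circle(B,5.00) ∩ circle(D,9.00): a=4.2836, h=2.5789
  candidates: C₊=(3.2948,2.2845) cross=33.283; C₋=(3.4700,-2.8702) cross=-33.283
  mode + wants cross > 0 → take C=(3.2948,2.2845) (cross=33.283)
ex = (C−B)/|BC| = (0.8387,0.5446); ey = (-0.5446,0.8387)
P = B + 2.37·ex + -1.09·ey = (1.6825,-0.0619)

1.68 -0.06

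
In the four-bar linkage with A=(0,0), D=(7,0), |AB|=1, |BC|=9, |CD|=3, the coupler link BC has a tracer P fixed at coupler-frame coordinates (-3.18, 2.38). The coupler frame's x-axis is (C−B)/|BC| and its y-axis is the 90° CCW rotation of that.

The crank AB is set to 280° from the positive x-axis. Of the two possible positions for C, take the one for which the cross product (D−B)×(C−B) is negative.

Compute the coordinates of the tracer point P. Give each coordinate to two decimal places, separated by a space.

-2.67 1.78

A=(0,0), D=(7.00,0)
B = A + 1.00·(cos280°, sin280°) = (0.1736, -0.9848)
|BD| = 6.8970
circle(B,9.00) ∩ circle(D,3.00): a=8.6682, h=2.4214
  candidates: C₊=(8.4072,2.6495) cross=16.700; C₋=(9.0987,-2.1437) cross=-16.700
  mode - wants cross < 0 → take C=(9.0987,-2.1437) (cross=-16.700)
ex = (C−B)/|BC| = (0.9917,-0.1288); ey = (0.1288,0.9917)
P = B + -3.18·ex + 2.38·ey = (-2.6734,1.7848)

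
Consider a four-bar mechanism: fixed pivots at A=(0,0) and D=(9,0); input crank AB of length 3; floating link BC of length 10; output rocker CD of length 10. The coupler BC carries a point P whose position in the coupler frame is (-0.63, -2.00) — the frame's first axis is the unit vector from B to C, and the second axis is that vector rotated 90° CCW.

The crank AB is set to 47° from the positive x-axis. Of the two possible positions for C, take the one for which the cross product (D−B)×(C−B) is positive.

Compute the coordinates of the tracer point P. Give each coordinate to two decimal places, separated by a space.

3.21 0.45

A=(0,0), D=(9.00,0)
B = A + 3.00·(cos47°, sin47°) = (2.0460, 2.1941)
|BD| = 7.2919
circle(B,10.00) ∩ circle(D,10.00): a=3.6460, h=9.3117
  candidates: C₊=(8.3248,9.9772) cross=67.900; C₋=(2.7212,-7.7831) cross=-67.900
  mode + wants cross > 0 → take C=(8.3248,9.9772) (cross=67.900)
ex = (C−B)/|BC| = (0.6279,0.7783); ey = (-0.7783,0.6279)
P = B + -0.63·ex + -2.00·ey = (3.2071,0.4480)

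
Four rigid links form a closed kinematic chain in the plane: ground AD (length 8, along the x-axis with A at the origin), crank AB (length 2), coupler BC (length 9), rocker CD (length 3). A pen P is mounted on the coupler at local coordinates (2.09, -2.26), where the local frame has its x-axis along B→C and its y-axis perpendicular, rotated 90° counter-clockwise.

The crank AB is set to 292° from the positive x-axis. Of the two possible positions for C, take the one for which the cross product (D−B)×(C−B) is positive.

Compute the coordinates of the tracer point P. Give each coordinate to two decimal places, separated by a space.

3.73 -2.64

A=(0,0), D=(8.00,0)
B = A + 2.00·(cos292°, sin292°) = (0.7492, -1.8544)
|BD| = 7.4842
circle(B,9.00) ∩ circle(D,3.00): a=8.5522, h=2.8034
  candidates: C₊=(8.3402,2.9807) cross=20.981; C₋=(9.7294,-2.4514) cross=-20.981
  mode + wants cross > 0 → take C=(8.3402,2.9807) (cross=20.981)
ex = (C−B)/|BC| = (0.8434,0.5372); ey = (-0.5372,0.8434)
P = B + 2.09·ex + -2.26·ey = (3.7261,-2.6377)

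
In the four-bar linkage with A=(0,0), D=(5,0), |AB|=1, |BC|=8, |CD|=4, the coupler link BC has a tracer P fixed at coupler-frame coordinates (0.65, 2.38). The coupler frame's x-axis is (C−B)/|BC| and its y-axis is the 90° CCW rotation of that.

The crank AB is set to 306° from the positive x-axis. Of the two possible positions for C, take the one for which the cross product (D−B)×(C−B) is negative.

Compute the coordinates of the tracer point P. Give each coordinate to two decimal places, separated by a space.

A=(0,0), D=(5.00,0)
B = A + 1.00·(cos306°, sin306°) = (0.5878, -0.8090)
|BD| = 4.4858
circle(B,8.00) ∩ circle(D,4.00): a=7.5931, h=2.5188
  candidates: C₊=(7.6021,3.0379) cross=11.299; C₋=(8.5107,-1.9171) cross=-11.299
  mode - wants cross < 0 → take C=(8.5107,-1.9171) (cross=-11.299)
ex = (C−B)/|BC| = (0.9904,-0.1385); ey = (0.1385,0.9904)
P = B + 0.65·ex + 2.38·ey = (1.5612,1.4580)

1.56 1.46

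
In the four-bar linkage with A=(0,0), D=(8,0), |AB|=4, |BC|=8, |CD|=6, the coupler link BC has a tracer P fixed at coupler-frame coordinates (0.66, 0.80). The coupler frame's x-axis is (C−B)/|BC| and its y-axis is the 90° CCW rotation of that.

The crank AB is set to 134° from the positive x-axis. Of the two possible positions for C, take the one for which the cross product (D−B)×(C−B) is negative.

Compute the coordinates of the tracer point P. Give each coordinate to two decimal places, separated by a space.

-1.74 2.95

A=(0,0), D=(8.00,0)
B = A + 4.00·(cos134°, sin134°) = (-2.7786, 2.8774)
|BD| = 11.1561
circle(B,8.00) ∩ circle(D,6.00): a=6.8330, h=4.1606
  candidates: C₊=(4.8962,5.1349) cross=46.416; C₋=(2.7500,-2.9048) cross=-46.416
  mode - wants cross < 0 → take C=(2.7500,-2.9048) (cross=-46.416)
ex = (C−B)/|BC| = (0.6911,-0.7228); ey = (0.7228,0.6911)
P = B + 0.66·ex + 0.80·ey = (-1.7443,2.9532)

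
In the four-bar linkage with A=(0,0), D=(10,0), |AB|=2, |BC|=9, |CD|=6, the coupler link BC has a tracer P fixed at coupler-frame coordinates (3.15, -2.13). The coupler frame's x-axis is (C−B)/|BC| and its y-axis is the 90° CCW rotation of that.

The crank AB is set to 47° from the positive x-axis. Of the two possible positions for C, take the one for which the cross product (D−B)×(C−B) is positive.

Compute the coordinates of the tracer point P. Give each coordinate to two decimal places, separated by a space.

5.16 1.18

A=(0,0), D=(10.00,0)
B = A + 2.00·(cos47°, sin47°) = (1.3640, 1.4627)
|BD| = 8.7590
circle(B,9.00) ∩ circle(D,6.00): a=6.9483, h=5.7203
  candidates: C₊=(9.1700,5.9423) cross=50.104; C₋=(7.2595,-5.3376) cross=-50.104
  mode + wants cross > 0 → take C=(9.1700,5.9423) (cross=50.104)
ex = (C−B)/|BC| = (0.8673,0.4977); ey = (-0.4977,0.8673)
P = B + 3.15·ex + -2.13·ey = (5.1563,1.1832)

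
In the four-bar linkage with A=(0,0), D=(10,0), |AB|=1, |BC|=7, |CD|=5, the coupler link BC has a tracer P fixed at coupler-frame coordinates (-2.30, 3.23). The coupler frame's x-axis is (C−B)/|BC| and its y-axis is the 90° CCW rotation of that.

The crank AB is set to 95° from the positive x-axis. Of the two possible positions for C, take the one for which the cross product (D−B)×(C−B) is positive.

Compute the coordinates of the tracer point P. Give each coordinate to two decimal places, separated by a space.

-3.40 3.18

A=(0,0), D=(10.00,0)
B = A + 1.00·(cos95°, sin95°) = (-0.0872, 0.9962)
|BD| = 10.1362
circle(B,7.00) ∩ circle(D,5.00): a=6.2520, h=3.1484
  candidates: C₊=(6.4440,3.5149) cross=31.913; C₋=(5.8251,-2.7515) cross=-31.913
  mode + wants cross > 0 → take C=(6.4440,3.5149) (cross=31.913)
ex = (C−B)/|BC| = (0.9330,0.3598); ey = (-0.3598,0.9330)
P = B + -2.30·ex + 3.23·ey = (-3.3953,3.1823)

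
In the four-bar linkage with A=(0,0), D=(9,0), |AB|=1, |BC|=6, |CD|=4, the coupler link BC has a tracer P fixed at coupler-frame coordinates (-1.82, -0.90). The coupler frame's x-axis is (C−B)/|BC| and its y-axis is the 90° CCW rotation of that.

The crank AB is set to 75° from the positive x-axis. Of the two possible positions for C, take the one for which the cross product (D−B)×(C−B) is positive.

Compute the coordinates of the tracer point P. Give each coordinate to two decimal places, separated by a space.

-1.23 -0.41

A=(0,0), D=(9.00,0)
B = A + 1.00·(cos75°, sin75°) = (0.2588, 0.9659)
|BD| = 8.7944
circle(B,6.00) ∩ circle(D,4.00): a=5.5343, h=2.3177
  candidates: C₊=(6.0142,2.6617) cross=20.383; C₋=(5.5051,-1.9456) cross=-20.383
  mode + wants cross > 0 → take C=(6.0142,2.6617) (cross=20.383)
ex = (C−B)/|BC| = (0.9592,0.2826); ey = (-0.2826,0.9592)
P = B + -1.82·ex + -0.90·ey = (-1.2326,-0.4118)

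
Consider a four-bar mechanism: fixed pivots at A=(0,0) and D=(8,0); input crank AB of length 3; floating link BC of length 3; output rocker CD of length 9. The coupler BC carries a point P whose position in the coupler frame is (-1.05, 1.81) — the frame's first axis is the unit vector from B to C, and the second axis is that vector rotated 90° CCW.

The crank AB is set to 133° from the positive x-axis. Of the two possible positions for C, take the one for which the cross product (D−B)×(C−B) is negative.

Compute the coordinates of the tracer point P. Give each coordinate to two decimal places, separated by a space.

A=(0,0), D=(8.00,0)
B = A + 3.00·(cos133°, sin133°) = (-2.0460, 2.1941)
|BD| = 10.2828
circle(B,3.00) ∩ circle(D,9.00): a=1.6404, h=2.5118
  candidates: C₊=(0.0926,4.2980) cross=25.828; C₋=(-0.9793,-0.6099) cross=-25.828
  mode - wants cross < 0 → take C=(-0.9793,-0.6099) (cross=-25.828)
ex = (C−B)/|BC| = (0.3556,-0.9347); ey = (0.9347,0.3556)
P = B + -1.05·ex + 1.81·ey = (-0.7276,3.8190)

-0.73 3.82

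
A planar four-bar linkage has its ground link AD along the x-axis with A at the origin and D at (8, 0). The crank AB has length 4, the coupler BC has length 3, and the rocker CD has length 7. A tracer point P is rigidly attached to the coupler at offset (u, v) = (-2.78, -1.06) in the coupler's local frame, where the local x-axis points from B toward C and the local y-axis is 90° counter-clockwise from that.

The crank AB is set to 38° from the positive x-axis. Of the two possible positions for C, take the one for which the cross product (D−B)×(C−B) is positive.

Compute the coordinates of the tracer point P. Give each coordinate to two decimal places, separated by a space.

A=(0,0), D=(8.00,0)
B = A + 4.00·(cos38°, sin38°) = (3.1520, 2.4626)
|BD| = 5.4376
circle(B,3.00) ∩ circle(D,7.00): a=-0.9593, h=2.8425
  candidates: C₊=(3.5841,5.4314) cross=15.456; C₋=(1.0094,0.3629) cross=-15.456
  mode + wants cross > 0 → take C=(3.5841,5.4314) (cross=15.456)
ex = (C−B)/|BC| = (0.1440,0.9896); ey = (-0.9896,0.1440)
P = B + -2.78·ex + -1.06·ey = (3.8006,-0.4410)

3.80 -0.44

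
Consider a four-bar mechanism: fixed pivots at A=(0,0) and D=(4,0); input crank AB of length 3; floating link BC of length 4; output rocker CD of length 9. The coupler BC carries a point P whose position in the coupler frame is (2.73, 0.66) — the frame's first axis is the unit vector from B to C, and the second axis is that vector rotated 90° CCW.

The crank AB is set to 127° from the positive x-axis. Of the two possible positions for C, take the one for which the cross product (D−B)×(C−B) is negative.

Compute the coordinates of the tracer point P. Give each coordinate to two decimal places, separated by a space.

A=(0,0), D=(4.00,0)
B = A + 3.00·(cos127°, sin127°) = (-1.8054, 2.3959)
|BD| = 6.2804
circle(B,4.00) ∩ circle(D,9.00): a=-2.0346, h=3.4439
  candidates: C₊=(-2.3724,6.3555) cross=21.629; C₋=(-5.0000,-0.0113) cross=-21.629
  mode - wants cross < 0 → take C=(-5.0000,-0.0113) (cross=-21.629)
ex = (C−B)/|BC| = (-0.7986,-0.6018); ey = (0.6018,-0.7986)
P = B + 2.73·ex + 0.66·ey = (-3.5885,0.2259)

-3.59 0.23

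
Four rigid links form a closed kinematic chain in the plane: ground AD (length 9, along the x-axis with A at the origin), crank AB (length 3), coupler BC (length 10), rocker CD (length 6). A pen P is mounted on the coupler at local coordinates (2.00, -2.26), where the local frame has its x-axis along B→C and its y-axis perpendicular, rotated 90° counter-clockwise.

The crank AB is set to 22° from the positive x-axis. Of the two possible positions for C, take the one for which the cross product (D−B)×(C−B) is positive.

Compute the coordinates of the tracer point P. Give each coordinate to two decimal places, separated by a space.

A=(0,0), D=(9.00,0)
B = A + 3.00·(cos22°, sin22°) = (2.7816, 1.1238)
|BD| = 6.3192
circle(B,10.00) ∩ circle(D,6.00): a=8.2235, h=5.6898
  candidates: C₊=(11.8859,5.2604) cross=35.955; C₋=(9.8621,-5.9377) cross=-35.955
  mode + wants cross > 0 → take C=(11.8859,5.2604) (cross=35.955)
ex = (C−B)/|BC| = (0.9104,0.4137); ey = (-0.4137,0.9104)
P = B + 2.00·ex + -2.26·ey = (5.5373,-0.1064)

5.54 -0.11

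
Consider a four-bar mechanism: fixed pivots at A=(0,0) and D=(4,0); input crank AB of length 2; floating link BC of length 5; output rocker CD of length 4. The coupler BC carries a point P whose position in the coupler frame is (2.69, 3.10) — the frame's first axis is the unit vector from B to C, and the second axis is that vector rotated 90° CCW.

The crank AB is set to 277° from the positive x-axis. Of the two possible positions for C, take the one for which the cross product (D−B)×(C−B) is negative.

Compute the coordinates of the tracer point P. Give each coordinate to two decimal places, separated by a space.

A=(0,0), D=(4.00,0)
B = A + 2.00·(cos277°, sin277°) = (0.2437, -1.9851)
|BD| = 4.2485
circle(B,5.00) ∩ circle(D,4.00): a=3.1835, h=3.8556
  candidates: C₊=(1.2568,2.9112) cross=16.381; C₋=(4.8598,-3.9065) cross=-16.381
  mode - wants cross < 0 → take C=(4.8598,-3.9065) (cross=-16.381)
ex = (C−B)/|BC| = (0.9232,-0.3843); ey = (0.3843,0.9232)
P = B + 2.69·ex + 3.10·ey = (3.9185,-0.1568)

3.92 -0.16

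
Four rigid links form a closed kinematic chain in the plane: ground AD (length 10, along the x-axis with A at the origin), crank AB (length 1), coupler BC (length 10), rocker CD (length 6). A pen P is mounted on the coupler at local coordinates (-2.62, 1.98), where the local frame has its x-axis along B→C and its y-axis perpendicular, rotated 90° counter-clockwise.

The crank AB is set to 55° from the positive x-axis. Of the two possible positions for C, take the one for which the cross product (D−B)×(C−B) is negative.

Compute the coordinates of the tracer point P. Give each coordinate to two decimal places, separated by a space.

A=(0,0), D=(10.00,0)
B = A + 1.00·(cos55°, sin55°) = (0.5736, 0.8192)
|BD| = 9.4619
circle(B,10.00) ∩ circle(D,6.00): a=8.1129, h=5.8464
  candidates: C₊=(9.1622,5.9412) cross=55.318; C₋=(8.1499,-5.7076) cross=-55.318
  mode - wants cross < 0 → take C=(8.1499,-5.7076) (cross=-55.318)
ex = (C−B)/|BC| = (0.7576,-0.6527); ey = (0.6527,0.7576)
P = B + -2.62·ex + 1.98·ey = (-0.1191,4.0293)

-0.12 4.03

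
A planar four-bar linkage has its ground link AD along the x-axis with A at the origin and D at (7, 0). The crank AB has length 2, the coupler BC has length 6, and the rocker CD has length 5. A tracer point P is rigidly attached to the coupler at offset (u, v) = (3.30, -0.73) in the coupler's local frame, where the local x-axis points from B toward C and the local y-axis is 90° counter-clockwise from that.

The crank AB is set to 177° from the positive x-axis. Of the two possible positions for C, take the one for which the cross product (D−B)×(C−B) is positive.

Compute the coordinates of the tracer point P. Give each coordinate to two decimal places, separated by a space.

A=(0,0), D=(7.00,0)
B = A + 2.00·(cos177°, sin177°) = (-1.9973, 0.1047)
|BD| = 8.9979
circle(B,6.00) ∩ circle(D,5.00): a=5.1102, h=3.1442
  candidates: C₊=(3.1492,3.1892) cross=28.291; C₋=(3.0760,-3.0988) cross=-28.291
  mode + wants cross > 0 → take C=(3.1492,3.1892) (cross=28.291)
ex = (C−B)/|BC| = (0.8577,0.5141); ey = (-0.5141,0.8577)
P = B + 3.30·ex + -0.73·ey = (1.2086,1.1750)

1.21 1.18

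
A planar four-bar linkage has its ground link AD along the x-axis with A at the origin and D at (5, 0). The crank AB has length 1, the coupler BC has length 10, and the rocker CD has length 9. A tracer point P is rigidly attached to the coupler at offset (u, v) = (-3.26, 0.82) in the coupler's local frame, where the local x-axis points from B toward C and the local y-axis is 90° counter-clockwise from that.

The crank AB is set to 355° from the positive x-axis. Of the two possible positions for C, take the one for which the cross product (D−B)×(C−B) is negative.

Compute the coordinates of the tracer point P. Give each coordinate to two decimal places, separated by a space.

A=(0,0), D=(5.00,0)
B = A + 1.00·(cos355°, sin355°) = (0.9962, -0.0872)
|BD| = 4.0048
circle(B,10.00) ∩ circle(D,9.00): a=4.3746, h=8.9924
  candidates: C₊=(5.1740,8.9983) cross=36.012; C₋=(5.5654,-8.9822) cross=-36.012
  mode - wants cross < 0 → take C=(5.5654,-8.9822) (cross=-36.012)
ex = (C−B)/|BC| = (0.4569,-0.8895); ey = (0.8895,0.4569)
P = B + -3.26·ex + 0.82·ey = (0.2360,3.1873)

0.24 3.19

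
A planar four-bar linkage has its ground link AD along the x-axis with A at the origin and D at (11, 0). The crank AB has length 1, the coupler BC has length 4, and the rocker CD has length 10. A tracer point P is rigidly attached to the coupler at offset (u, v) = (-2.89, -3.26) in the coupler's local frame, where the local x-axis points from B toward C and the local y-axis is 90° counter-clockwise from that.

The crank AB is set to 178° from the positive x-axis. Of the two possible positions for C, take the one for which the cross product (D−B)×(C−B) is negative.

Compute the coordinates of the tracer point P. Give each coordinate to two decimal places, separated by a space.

-5.35 0.27

A=(0,0), D=(11.00,0)
B = A + 1.00·(cos178°, sin178°) = (-0.9994, 0.0349)
|BD| = 11.9994
circle(B,4.00) ∩ circle(D,10.00): a=2.4996, h=3.1229
  candidates: C₊=(1.5092,3.1505) cross=37.472; C₋=(1.4911,-3.0952) cross=-37.472
  mode - wants cross < 0 → take C=(1.4911,-3.0952) (cross=-37.472)
ex = (C−B)/|BC| = (0.6226,-0.7825); ey = (0.7825,0.6226)
P = B + -2.89·ex + -3.26·ey = (-5.3498,0.2667)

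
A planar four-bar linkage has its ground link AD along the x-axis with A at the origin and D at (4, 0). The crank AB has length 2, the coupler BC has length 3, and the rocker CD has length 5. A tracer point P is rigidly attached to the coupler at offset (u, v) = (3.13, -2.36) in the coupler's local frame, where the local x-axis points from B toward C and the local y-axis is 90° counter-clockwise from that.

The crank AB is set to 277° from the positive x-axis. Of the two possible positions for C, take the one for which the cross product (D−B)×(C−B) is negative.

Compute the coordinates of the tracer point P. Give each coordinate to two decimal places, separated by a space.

-0.07 -5.89

A=(0,0), D=(4.00,0)
B = A + 2.00·(cos277°, sin277°) = (0.2437, -1.9851)
|BD| = 4.2485
circle(B,3.00) ∩ circle(D,5.00): a=0.2413, h=2.9903
  candidates: C₊=(-0.9401,0.7714) cross=12.704; C₋=(1.8542,-4.5162) cross=-12.704
  mode - wants cross < 0 → take C=(1.8542,-4.5162) (cross=-12.704)
ex = (C−B)/|BC| = (0.5368,-0.8437); ey = (0.8437,0.5368)
P = B + 3.13·ex + -2.36·ey = (-0.0671,-5.8928)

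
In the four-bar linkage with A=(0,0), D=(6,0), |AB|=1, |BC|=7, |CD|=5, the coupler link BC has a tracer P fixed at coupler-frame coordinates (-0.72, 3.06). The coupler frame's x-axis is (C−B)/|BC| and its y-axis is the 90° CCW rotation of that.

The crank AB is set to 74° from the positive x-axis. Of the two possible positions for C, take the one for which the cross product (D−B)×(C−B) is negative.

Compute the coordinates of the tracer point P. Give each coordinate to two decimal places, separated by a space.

A=(0,0), D=(6.00,0)
B = A + 1.00·(cos74°, sin74°) = (0.2756, 0.9613)
|BD| = 5.8045
circle(B,7.00) ∩ circle(D,5.00): a=4.9696, h=4.9298
  candidates: C₊=(5.9930,5.0000) cross=28.615; C₋=(4.3602,-4.7235) cross=-28.615
  mode - wants cross < 0 → take C=(4.3602,-4.7235) (cross=-28.615)
ex = (C−B)/|BC| = (0.5835,-0.8121); ey = (0.8121,0.5835)
P = B + -0.72·ex + 3.06·ey = (2.3405,3.3315)

2.34 3.33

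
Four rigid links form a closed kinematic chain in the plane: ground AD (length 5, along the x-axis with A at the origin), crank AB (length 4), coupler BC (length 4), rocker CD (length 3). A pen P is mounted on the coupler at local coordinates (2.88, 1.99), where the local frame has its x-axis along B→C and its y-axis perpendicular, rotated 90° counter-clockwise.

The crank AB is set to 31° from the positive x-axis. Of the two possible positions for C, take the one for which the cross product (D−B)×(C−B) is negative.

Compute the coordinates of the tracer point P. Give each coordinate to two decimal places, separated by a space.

4.82 -1.15

A=(0,0), D=(5.00,0)
B = A + 4.00·(cos31°, sin31°) = (3.4287, 2.0602)
|BD| = 2.5910
circle(B,4.00) ∩ circle(D,3.00): a=2.6463, h=2.9995
  candidates: C₊=(7.4185,1.7751) cross=7.772; C₋=(2.6486,-1.8630) cross=-7.772
  mode - wants cross < 0 → take C=(2.6486,-1.8630) (cross=-7.772)
ex = (C−B)/|BC| = (-0.1950,-0.9808); ey = (0.9808,-0.1950)
P = B + 2.88·ex + 1.99·ey = (4.8188,-1.1526)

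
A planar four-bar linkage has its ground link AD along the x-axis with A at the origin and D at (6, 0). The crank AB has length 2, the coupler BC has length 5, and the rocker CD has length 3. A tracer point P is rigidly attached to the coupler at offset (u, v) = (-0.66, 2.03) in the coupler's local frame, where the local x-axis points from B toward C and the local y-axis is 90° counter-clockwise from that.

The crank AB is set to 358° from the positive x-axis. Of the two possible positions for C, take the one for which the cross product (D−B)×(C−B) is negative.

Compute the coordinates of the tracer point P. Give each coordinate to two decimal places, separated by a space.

2.65 1.96

A=(0,0), D=(6.00,0)
B = A + 2.00·(cos358°, sin358°) = (1.9988, -0.0698)
|BD| = 4.0018
circle(B,5.00) ∩ circle(D,3.00): a=4.0000, h=3.0000
  candidates: C₊=(5.9458,2.9995) cross=12.005; C₋=(6.0505,-2.9996) cross=-12.005
  mode - wants cross < 0 → take C=(6.0505,-2.9996) (cross=-12.005)
ex = (C−B)/|BC| = (0.8103,-0.5860); ey = (0.5860,0.8103)
P = B + -0.66·ex + 2.03·ey = (2.6534,1.9619)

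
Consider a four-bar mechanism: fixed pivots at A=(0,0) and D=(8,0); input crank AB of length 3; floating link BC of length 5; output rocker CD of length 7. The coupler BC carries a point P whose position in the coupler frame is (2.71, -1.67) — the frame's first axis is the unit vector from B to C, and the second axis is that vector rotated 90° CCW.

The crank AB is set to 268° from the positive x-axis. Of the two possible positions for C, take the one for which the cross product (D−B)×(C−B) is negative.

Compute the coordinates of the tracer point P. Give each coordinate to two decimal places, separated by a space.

1.22 -5.89

A=(0,0), D=(8.00,0)
B = A + 3.00·(cos268°, sin268°) = (-0.1047, -2.9982)
|BD| = 8.6415
circle(B,5.00) ∩ circle(D,7.00): a=2.9321, h=4.0500
  candidates: C₊=(1.2401,1.8176) cross=34.998; C₋=(4.0504,-5.7793) cross=-34.998
  mode - wants cross < 0 → take C=(4.0504,-5.7793) (cross=-34.998)
ex = (C−B)/|BC| = (0.8310,-0.5562); ey = (0.5562,0.8310)
P = B + 2.71·ex + -1.67·ey = (1.2185,-5.8934)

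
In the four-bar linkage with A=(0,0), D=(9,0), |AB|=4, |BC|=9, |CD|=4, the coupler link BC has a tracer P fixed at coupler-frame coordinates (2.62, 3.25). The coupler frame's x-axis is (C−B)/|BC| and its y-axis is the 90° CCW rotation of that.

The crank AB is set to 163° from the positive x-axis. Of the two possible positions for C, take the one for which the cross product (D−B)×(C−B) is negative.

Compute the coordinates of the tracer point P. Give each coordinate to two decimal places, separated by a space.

A=(0,0), D=(9.00,0)
B = A + 4.00·(cos163°, sin163°) = (-3.8252, 1.1695)
|BD| = 12.8784
circle(B,9.00) ∩ circle(D,4.00): a=8.9628, h=0.8173
  candidates: C₊=(5.1748,1.1695) cross=10.525; C₋=(5.0263,-0.4583) cross=-10.525
  mode - wants cross < 0 → take C=(5.0263,-0.4583) (cross=-10.525)
ex = (C−B)/|BC| = (0.9835,-0.1809); ey = (0.1809,0.9835)
P = B + 2.62·ex + 3.25·ey = (-0.6606,3.8920)

-0.66 3.89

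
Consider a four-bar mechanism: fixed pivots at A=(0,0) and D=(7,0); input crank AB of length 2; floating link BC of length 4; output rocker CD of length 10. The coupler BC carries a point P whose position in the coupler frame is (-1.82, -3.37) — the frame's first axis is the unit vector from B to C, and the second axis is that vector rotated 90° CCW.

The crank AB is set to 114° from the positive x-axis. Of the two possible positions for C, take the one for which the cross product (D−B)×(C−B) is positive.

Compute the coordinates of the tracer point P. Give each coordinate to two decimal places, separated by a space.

2.69 0.28

A=(0,0), D=(7.00,0)
B = A + 2.00·(cos114°, sin114°) = (-0.8135, 1.8271)
|BD| = 8.0243
circle(B,4.00) ∩ circle(D,10.00): a=-1.2220, h=3.8088
  candidates: C₊=(-1.1361,5.8141) cross=30.563; C₋=(-2.8706,-1.6034) cross=-30.563
  mode + wants cross > 0 → take C=(-1.1361,5.8141) (cross=30.563)
ex = (C−B)/|BC| = (-0.0807,0.9967); ey = (-0.9967,-0.0807)
P = B + -1.82·ex + -3.37·ey = (2.6924,0.2849)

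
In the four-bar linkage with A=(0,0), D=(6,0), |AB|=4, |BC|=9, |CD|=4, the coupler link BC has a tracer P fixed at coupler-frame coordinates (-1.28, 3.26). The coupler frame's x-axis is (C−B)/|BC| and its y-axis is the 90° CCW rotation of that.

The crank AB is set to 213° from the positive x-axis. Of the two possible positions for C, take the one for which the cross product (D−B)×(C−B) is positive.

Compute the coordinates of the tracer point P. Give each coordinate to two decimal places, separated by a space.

A=(0,0), D=(6.00,0)
B = A + 4.00·(cos213°, sin213°) = (-3.3547, -2.1786)
|BD| = 9.6050
circle(B,9.00) ∩ circle(D,4.00): a=8.1862, h=3.7399
  candidates: C₊=(3.7699,3.3206) cross=35.922; C₋=(5.4664,-3.9642) cross=-35.922
  mode + wants cross > 0 → take C=(3.7699,3.3206) (cross=35.922)
ex = (C−B)/|BC| = (0.7916,0.6110); ey = (-0.6110,0.7916)
P = B + -1.28·ex + 3.26·ey = (-6.3599,-0.3800)

-6.36 -0.38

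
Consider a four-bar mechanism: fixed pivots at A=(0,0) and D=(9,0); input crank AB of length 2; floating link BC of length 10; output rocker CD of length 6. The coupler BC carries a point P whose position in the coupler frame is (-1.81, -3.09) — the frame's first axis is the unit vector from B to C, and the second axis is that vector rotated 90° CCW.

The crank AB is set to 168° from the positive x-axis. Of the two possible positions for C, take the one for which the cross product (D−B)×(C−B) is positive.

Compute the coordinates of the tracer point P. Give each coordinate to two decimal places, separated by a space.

A=(0,0), D=(9.00,0)
B = A + 2.00·(cos168°, sin168°) = (-1.9563, 0.4158)
|BD| = 10.9642
circle(B,10.00) ∩ circle(D,6.00): a=8.4007, h=5.4248
  candidates: C₊=(6.6441,5.5181) cross=59.479; C₋=(6.2326,-5.3237) cross=-59.479
  mode + wants cross > 0 → take C=(6.6441,5.5181) (cross=59.479)
ex = (C−B)/|BC| = (0.8600,0.5102); ey = (-0.5102,0.8600)
P = B + -1.81·ex + -3.09·ey = (-1.9364,-3.1652)

-1.94 -3.17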